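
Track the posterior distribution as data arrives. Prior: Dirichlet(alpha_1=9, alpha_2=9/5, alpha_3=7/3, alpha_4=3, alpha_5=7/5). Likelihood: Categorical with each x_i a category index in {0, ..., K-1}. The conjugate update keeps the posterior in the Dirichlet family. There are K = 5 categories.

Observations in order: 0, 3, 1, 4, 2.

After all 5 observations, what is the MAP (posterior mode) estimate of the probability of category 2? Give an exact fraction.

35/263

obs 1: x=0 → posterior Dirichlet(10, 9/5, 7/3, 3, 7/5)
obs 2: x=3 → posterior Dirichlet(10, 9/5, 7/3, 4, 7/5)
obs 3: x=1 → posterior Dirichlet(10, 14/5, 7/3, 4, 7/5)
obs 4: x=4 → posterior Dirichlet(10, 14/5, 7/3, 4, 12/5)
obs 5: x=2 → posterior Dirichlet(10, 14/5, 10/3, 4, 12/5)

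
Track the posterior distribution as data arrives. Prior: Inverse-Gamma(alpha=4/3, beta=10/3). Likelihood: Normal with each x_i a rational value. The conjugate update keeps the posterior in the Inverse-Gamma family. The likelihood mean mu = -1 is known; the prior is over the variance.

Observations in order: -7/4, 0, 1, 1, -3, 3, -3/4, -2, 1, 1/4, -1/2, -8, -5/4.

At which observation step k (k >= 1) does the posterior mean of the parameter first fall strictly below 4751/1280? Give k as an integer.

k = 2

obs 1: x=-7/4 → posterior Inverse-Gamma(11/6, 347/96)
obs 2: x=0 → posterior Inverse-Gamma(7/3, 395/96)
obs 3: x=1 → posterior Inverse-Gamma(17/6, 587/96)
obs 4: x=1 → posterior Inverse-Gamma(10/3, 779/96)
obs 5: x=-3 → posterior Inverse-Gamma(23/6, 971/96)
obs 6: x=3 → posterior Inverse-Gamma(13/3, 1739/96)
obs 7: x=-3/4 → posterior Inverse-Gamma(29/6, 871/48)
obs 8: x=-2 → posterior Inverse-Gamma(16/3, 895/48)
obs 9: x=1 → posterior Inverse-Gamma(35/6, 991/48)
obs 10: x=1/4 → posterior Inverse-Gamma(19/3, 2057/96)
obs 11: x=-1/2 → posterior Inverse-Gamma(41/6, 2069/96)
obs 12: x=-8 → posterior Inverse-Gamma(22/3, 4421/96)
obs 13: x=-5/4 → posterior Inverse-Gamma(47/6, 553/12)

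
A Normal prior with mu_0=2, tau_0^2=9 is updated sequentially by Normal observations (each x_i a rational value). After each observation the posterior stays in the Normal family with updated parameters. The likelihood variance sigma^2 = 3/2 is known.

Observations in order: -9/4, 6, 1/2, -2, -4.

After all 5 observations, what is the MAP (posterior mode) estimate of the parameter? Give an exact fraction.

obs 1: x=-9/4 → posterior Normal(-23/14, 9/7)
obs 2: x=6 → posterior Normal(49/26, 9/13)
obs 3: x=1/2 → posterior Normal(55/38, 9/19)
obs 4: x=-2 → posterior Normal(31/50, 9/25)
obs 5: x=-4 → posterior Normal(-17/62, 9/31)

-17/62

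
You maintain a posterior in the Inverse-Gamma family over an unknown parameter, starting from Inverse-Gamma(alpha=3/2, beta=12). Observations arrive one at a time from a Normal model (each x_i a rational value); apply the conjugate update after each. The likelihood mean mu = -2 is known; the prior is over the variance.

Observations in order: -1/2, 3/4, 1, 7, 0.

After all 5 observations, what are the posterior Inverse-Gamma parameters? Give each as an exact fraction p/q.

obs 1: x=-1/2 → posterior Inverse-Gamma(2, 105/8)
obs 2: x=3/4 → posterior Inverse-Gamma(5/2, 541/32)
obs 3: x=1 → posterior Inverse-Gamma(3, 685/32)
obs 4: x=7 → posterior Inverse-Gamma(7/2, 1981/32)
obs 5: x=0 → posterior Inverse-Gamma(4, 2045/32)

alpha=4, beta=2045/32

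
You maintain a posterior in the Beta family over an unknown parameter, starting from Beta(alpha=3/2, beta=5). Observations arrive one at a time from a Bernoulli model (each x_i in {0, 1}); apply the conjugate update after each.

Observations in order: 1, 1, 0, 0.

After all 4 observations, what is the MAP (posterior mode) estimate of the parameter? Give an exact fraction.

5/17

obs 1: x=1 → posterior Beta(5/2, 5)
obs 2: x=1 → posterior Beta(7/2, 5)
obs 3: x=0 → posterior Beta(7/2, 6)
obs 4: x=0 → posterior Beta(7/2, 7)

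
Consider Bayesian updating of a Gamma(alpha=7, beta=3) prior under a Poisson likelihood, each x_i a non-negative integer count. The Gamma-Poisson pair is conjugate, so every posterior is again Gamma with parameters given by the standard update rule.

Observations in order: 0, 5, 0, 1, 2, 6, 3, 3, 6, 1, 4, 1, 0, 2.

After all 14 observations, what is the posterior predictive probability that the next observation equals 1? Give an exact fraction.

11513029917966012683975159178183514068196778972151097/52655678627806560751363688397557640770141543227981824

obs 1: x=0 → posterior Gamma(7, 4)
obs 2: x=5 → posterior Gamma(12, 5)
obs 3: x=0 → posterior Gamma(12, 6)
obs 4: x=1 → posterior Gamma(13, 7)
obs 5: x=2 → posterior Gamma(15, 8)
obs 6: x=6 → posterior Gamma(21, 9)
obs 7: x=3 → posterior Gamma(24, 10)
obs 8: x=3 → posterior Gamma(27, 11)
obs 9: x=6 → posterior Gamma(33, 12)
obs 10: x=1 → posterior Gamma(34, 13)
obs 11: x=4 → posterior Gamma(38, 14)
obs 12: x=1 → posterior Gamma(39, 15)
obs 13: x=0 → posterior Gamma(39, 16)
obs 14: x=2 → posterior Gamma(41, 17)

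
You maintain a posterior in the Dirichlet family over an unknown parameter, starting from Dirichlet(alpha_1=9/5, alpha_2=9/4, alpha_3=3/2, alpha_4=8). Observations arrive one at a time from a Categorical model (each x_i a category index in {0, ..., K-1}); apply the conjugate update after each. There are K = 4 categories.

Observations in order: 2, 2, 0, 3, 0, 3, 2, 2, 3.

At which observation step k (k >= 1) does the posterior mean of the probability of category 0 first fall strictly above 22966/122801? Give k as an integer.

k = 5

obs 1: x=2 → posterior Dirichlet(9/5, 9/4, 5/2, 8)
obs 2: x=2 → posterior Dirichlet(9/5, 9/4, 7/2, 8)
obs 3: x=0 → posterior Dirichlet(14/5, 9/4, 7/2, 8)
obs 4: x=3 → posterior Dirichlet(14/5, 9/4, 7/2, 9)
obs 5: x=0 → posterior Dirichlet(19/5, 9/4, 7/2, 9)
obs 6: x=3 → posterior Dirichlet(19/5, 9/4, 7/2, 10)
obs 7: x=2 → posterior Dirichlet(19/5, 9/4, 9/2, 10)
obs 8: x=2 → posterior Dirichlet(19/5, 9/4, 11/2, 10)
obs 9: x=3 → posterior Dirichlet(19/5, 9/4, 11/2, 11)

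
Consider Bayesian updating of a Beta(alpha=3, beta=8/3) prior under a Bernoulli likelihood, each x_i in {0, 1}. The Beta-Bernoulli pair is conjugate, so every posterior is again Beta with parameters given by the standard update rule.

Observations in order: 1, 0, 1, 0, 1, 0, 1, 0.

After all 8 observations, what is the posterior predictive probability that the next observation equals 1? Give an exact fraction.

21/41

obs 1: x=1 → posterior Beta(4, 8/3)
obs 2: x=0 → posterior Beta(4, 11/3)
obs 3: x=1 → posterior Beta(5, 11/3)
obs 4: x=0 → posterior Beta(5, 14/3)
obs 5: x=1 → posterior Beta(6, 14/3)
obs 6: x=0 → posterior Beta(6, 17/3)
obs 7: x=1 → posterior Beta(7, 17/3)
obs 8: x=0 → posterior Beta(7, 20/3)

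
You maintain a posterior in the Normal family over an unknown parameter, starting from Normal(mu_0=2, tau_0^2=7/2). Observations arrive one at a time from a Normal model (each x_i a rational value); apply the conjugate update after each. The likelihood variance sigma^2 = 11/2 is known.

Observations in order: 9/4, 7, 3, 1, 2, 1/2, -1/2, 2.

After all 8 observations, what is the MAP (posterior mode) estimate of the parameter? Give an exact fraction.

571/268

obs 1: x=9/4 → posterior Normal(151/72, 77/36)
obs 2: x=7 → posterior Normal(347/100, 77/50)
obs 3: x=3 → posterior Normal(431/128, 77/64)
obs 4: x=1 → posterior Normal(153/52, 77/78)
obs 5: x=2 → posterior Normal(515/184, 77/92)
obs 6: x=1/2 → posterior Normal(529/212, 77/106)
obs 7: x=-1/2 → posterior Normal(103/48, 77/120)
obs 8: x=2 → posterior Normal(571/268, 77/134)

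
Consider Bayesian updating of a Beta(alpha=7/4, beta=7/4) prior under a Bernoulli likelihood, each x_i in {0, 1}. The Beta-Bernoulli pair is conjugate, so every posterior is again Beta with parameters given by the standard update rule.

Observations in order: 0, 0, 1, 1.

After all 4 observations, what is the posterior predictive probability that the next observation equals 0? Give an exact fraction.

obs 1: x=0 → posterior Beta(7/4, 11/4)
obs 2: x=0 → posterior Beta(7/4, 15/4)
obs 3: x=1 → posterior Beta(11/4, 15/4)
obs 4: x=1 → posterior Beta(15/4, 15/4)

1/2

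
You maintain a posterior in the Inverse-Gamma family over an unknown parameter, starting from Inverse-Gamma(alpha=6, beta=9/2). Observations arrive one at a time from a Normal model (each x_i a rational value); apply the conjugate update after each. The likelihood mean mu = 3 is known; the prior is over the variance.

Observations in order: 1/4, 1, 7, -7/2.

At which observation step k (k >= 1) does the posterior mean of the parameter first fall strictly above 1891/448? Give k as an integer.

k = 4

obs 1: x=1/4 → posterior Inverse-Gamma(13/2, 265/32)
obs 2: x=1 → posterior Inverse-Gamma(7, 329/32)
obs 3: x=7 → posterior Inverse-Gamma(15/2, 585/32)
obs 4: x=-7/2 → posterior Inverse-Gamma(8, 1261/32)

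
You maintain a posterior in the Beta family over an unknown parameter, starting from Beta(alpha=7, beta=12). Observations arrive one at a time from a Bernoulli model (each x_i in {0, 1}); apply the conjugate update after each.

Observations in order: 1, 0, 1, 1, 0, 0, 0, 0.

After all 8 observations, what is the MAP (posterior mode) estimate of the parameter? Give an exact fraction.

9/25

obs 1: x=1 → posterior Beta(8, 12)
obs 2: x=0 → posterior Beta(8, 13)
obs 3: x=1 → posterior Beta(9, 13)
obs 4: x=1 → posterior Beta(10, 13)
obs 5: x=0 → posterior Beta(10, 14)
obs 6: x=0 → posterior Beta(10, 15)
obs 7: x=0 → posterior Beta(10, 16)
obs 8: x=0 → posterior Beta(10, 17)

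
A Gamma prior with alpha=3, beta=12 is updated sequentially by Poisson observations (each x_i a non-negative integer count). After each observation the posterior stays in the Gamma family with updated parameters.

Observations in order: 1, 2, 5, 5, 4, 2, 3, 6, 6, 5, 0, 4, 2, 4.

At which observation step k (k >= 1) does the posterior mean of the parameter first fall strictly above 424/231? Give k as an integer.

k = 10

obs 1: x=1 → posterior Gamma(4, 13)
obs 2: x=2 → posterior Gamma(6, 14)
obs 3: x=5 → posterior Gamma(11, 15)
obs 4: x=5 → posterior Gamma(16, 16)
obs 5: x=4 → posterior Gamma(20, 17)
obs 6: x=2 → posterior Gamma(22, 18)
obs 7: x=3 → posterior Gamma(25, 19)
obs 8: x=6 → posterior Gamma(31, 20)
obs 9: x=6 → posterior Gamma(37, 21)
obs 10: x=5 → posterior Gamma(42, 22)
obs 11: x=0 → posterior Gamma(42, 23)
obs 12: x=4 → posterior Gamma(46, 24)
obs 13: x=2 → posterior Gamma(48, 25)
obs 14: x=4 → posterior Gamma(52, 26)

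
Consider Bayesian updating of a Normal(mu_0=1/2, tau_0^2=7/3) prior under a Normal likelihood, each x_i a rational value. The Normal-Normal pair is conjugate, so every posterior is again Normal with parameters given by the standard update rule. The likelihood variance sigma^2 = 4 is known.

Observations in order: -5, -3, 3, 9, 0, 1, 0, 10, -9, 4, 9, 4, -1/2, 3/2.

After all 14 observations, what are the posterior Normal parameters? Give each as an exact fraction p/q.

obs 1: x=-5 → posterior Normal(-29/19, 28/19)
obs 2: x=-3 → posterior Normal(-25/13, 14/13)
obs 3: x=3 → posterior Normal(-29/33, 28/33)
obs 4: x=9 → posterior Normal(17/20, 7/10)
obs 5: x=0 → posterior Normal(34/47, 28/47)
obs 6: x=1 → posterior Normal(41/54, 14/27)
obs 7: x=0 → posterior Normal(41/61, 28/61)
obs 8: x=10 → posterior Normal(111/68, 7/17)
obs 9: x=-9 → posterior Normal(16/25, 28/75)
obs 10: x=4 → posterior Normal(38/41, 14/41)
obs 11: x=9 → posterior Normal(139/89, 28/89)
obs 12: x=4 → posterior Normal(167/96, 7/24)
obs 13: x=-1/2 → posterior Normal(327/206, 28/103)
obs 14: x=3/2 → posterior Normal(87/55, 14/55)

mu_0=87/55, tau_0^2=14/55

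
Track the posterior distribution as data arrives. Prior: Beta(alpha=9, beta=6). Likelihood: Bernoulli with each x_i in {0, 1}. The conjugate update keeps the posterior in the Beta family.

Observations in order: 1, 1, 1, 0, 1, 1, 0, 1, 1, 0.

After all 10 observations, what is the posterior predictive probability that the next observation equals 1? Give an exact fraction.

16/25

obs 1: x=1 → posterior Beta(10, 6)
obs 2: x=1 → posterior Beta(11, 6)
obs 3: x=1 → posterior Beta(12, 6)
obs 4: x=0 → posterior Beta(12, 7)
obs 5: x=1 → posterior Beta(13, 7)
obs 6: x=1 → posterior Beta(14, 7)
obs 7: x=0 → posterior Beta(14, 8)
obs 8: x=1 → posterior Beta(15, 8)
obs 9: x=1 → posterior Beta(16, 8)
obs 10: x=0 → posterior Beta(16, 9)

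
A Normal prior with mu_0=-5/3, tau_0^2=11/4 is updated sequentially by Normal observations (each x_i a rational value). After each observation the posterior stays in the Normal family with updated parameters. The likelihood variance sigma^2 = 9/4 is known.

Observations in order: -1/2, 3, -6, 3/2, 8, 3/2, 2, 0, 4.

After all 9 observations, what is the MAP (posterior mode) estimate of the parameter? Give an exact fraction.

89/72

obs 1: x=-1/2 → posterior Normal(-41/40, 99/80)
obs 2: x=3 → posterior Normal(25/62, 99/124)
obs 3: x=-6 → posterior Normal(-107/84, 33/56)
obs 4: x=3/2 → posterior Normal(-37/53, 99/212)
obs 5: x=8 → posterior Normal(51/64, 99/256)
obs 6: x=3/2 → posterior Normal(9/10, 33/100)
obs 7: x=2 → posterior Normal(179/172, 99/344)
obs 8: x=0 → posterior Normal(179/194, 99/388)
obs 9: x=4 → posterior Normal(89/72, 11/48)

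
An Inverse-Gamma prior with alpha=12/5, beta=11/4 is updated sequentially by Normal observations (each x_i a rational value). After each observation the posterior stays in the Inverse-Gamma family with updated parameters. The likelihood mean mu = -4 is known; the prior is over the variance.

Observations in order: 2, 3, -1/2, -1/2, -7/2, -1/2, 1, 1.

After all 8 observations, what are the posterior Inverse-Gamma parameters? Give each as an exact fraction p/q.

alpha=32/5, beta=355/4

obs 1: x=2 → posterior Inverse-Gamma(29/10, 83/4)
obs 2: x=3 → posterior Inverse-Gamma(17/5, 181/4)
obs 3: x=-1/2 → posterior Inverse-Gamma(39/10, 411/8)
obs 4: x=-1/2 → posterior Inverse-Gamma(22/5, 115/2)
obs 5: x=-7/2 → posterior Inverse-Gamma(49/10, 461/8)
obs 6: x=-1/2 → posterior Inverse-Gamma(27/5, 255/4)
obs 7: x=1 → posterior Inverse-Gamma(59/10, 305/4)
obs 8: x=1 → posterior Inverse-Gamma(32/5, 355/4)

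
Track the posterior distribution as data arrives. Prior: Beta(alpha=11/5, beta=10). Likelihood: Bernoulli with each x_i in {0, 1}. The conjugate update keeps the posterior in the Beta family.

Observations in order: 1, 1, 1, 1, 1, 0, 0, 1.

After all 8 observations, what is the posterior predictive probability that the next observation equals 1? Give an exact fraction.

obs 1: x=1 → posterior Beta(16/5, 10)
obs 2: x=1 → posterior Beta(21/5, 10)
obs 3: x=1 → posterior Beta(26/5, 10)
obs 4: x=1 → posterior Beta(31/5, 10)
obs 5: x=1 → posterior Beta(36/5, 10)
obs 6: x=0 → posterior Beta(36/5, 11)
obs 7: x=0 → posterior Beta(36/5, 12)
obs 8: x=1 → posterior Beta(41/5, 12)

41/101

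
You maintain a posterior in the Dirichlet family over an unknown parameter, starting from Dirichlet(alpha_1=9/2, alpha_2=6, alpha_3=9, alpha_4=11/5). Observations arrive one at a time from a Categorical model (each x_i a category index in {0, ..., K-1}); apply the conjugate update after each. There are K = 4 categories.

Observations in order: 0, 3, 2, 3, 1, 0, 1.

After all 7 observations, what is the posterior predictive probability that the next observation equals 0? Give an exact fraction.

65/287

obs 1: x=0 → posterior Dirichlet(11/2, 6, 9, 11/5)
obs 2: x=3 → posterior Dirichlet(11/2, 6, 9, 16/5)
obs 3: x=2 → posterior Dirichlet(11/2, 6, 10, 16/5)
obs 4: x=3 → posterior Dirichlet(11/2, 6, 10, 21/5)
obs 5: x=1 → posterior Dirichlet(11/2, 7, 10, 21/5)
obs 6: x=0 → posterior Dirichlet(13/2, 7, 10, 21/5)
obs 7: x=1 → posterior Dirichlet(13/2, 8, 10, 21/5)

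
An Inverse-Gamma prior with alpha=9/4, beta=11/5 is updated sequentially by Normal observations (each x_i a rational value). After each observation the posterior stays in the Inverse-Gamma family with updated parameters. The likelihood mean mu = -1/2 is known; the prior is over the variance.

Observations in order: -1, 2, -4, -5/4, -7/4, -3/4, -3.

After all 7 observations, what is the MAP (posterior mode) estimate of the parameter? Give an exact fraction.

obs 1: x=-1 → posterior Inverse-Gamma(11/4, 93/40)
obs 2: x=2 → posterior Inverse-Gamma(13/4, 109/20)
obs 3: x=-4 → posterior Inverse-Gamma(15/4, 463/40)
obs 4: x=-5/4 → posterior Inverse-Gamma(17/4, 1897/160)
obs 5: x=-7/4 → posterior Inverse-Gamma(19/4, 1011/80)
obs 6: x=-3/4 → posterior Inverse-Gamma(21/4, 2027/160)
obs 7: x=-3 → posterior Inverse-Gamma(23/4, 2527/160)

2527/1080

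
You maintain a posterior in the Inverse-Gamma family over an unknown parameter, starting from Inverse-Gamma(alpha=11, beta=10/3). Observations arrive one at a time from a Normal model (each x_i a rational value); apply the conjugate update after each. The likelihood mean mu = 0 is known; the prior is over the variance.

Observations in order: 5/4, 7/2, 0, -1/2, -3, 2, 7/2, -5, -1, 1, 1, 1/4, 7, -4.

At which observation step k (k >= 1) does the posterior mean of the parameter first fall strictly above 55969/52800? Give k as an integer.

obs 1: x=5/4 → posterior Inverse-Gamma(23/2, 395/96)
obs 2: x=7/2 → posterior Inverse-Gamma(12, 983/96)
obs 3: x=0 → posterior Inverse-Gamma(25/2, 983/96)
obs 4: x=-1/2 → posterior Inverse-Gamma(13, 995/96)
obs 5: x=-3 → posterior Inverse-Gamma(27/2, 1427/96)
obs 6: x=2 → posterior Inverse-Gamma(14, 1619/96)
obs 7: x=7/2 → posterior Inverse-Gamma(29/2, 2207/96)
obs 8: x=-5 → posterior Inverse-Gamma(15, 3407/96)
obs 9: x=-1 → posterior Inverse-Gamma(31/2, 3455/96)
obs 10: x=1 → posterior Inverse-Gamma(16, 3503/96)
obs 11: x=1 → posterior Inverse-Gamma(33/2, 3551/96)
obs 12: x=1/4 → posterior Inverse-Gamma(17, 1777/48)
obs 13: x=7 → posterior Inverse-Gamma(35/2, 2953/48)
obs 14: x=-4 → posterior Inverse-Gamma(18, 3337/48)

k = 5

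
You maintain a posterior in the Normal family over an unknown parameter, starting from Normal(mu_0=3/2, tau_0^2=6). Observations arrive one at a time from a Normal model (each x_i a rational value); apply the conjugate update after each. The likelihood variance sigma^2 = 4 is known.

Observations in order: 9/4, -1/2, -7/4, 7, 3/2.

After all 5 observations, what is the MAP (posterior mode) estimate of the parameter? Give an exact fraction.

57/34

obs 1: x=9/4 → posterior Normal(39/20, 12/5)
obs 2: x=-1/2 → posterior Normal(33/32, 3/2)
obs 3: x=-7/4 → posterior Normal(3/11, 12/11)
obs 4: x=7 → posterior Normal(12/7, 6/7)
obs 5: x=3/2 → posterior Normal(57/34, 12/17)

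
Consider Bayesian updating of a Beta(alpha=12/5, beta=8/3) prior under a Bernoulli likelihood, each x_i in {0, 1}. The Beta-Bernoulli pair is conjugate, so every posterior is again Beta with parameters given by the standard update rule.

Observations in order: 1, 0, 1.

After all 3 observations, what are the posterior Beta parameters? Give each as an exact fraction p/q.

alpha=22/5, beta=11/3

obs 1: x=1 → posterior Beta(17/5, 8/3)
obs 2: x=0 → posterior Beta(17/5, 11/3)
obs 3: x=1 → posterior Beta(22/5, 11/3)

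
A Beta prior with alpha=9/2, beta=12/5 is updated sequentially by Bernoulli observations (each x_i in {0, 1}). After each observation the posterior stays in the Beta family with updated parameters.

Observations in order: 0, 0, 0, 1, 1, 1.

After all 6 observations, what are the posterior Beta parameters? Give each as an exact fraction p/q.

obs 1: x=0 → posterior Beta(9/2, 17/5)
obs 2: x=0 → posterior Beta(9/2, 22/5)
obs 3: x=0 → posterior Beta(9/2, 27/5)
obs 4: x=1 → posterior Beta(11/2, 27/5)
obs 5: x=1 → posterior Beta(13/2, 27/5)
obs 6: x=1 → posterior Beta(15/2, 27/5)

alpha=15/2, beta=27/5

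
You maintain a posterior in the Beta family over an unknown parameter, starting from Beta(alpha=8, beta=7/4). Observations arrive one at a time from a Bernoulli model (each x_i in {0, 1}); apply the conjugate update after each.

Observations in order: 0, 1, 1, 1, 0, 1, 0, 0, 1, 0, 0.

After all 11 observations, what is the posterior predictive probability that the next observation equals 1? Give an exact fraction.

obs 1: x=0 → posterior Beta(8, 11/4)
obs 2: x=1 → posterior Beta(9, 11/4)
obs 3: x=1 → posterior Beta(10, 11/4)
obs 4: x=1 → posterior Beta(11, 11/4)
obs 5: x=0 → posterior Beta(11, 15/4)
obs 6: x=1 → posterior Beta(12, 15/4)
obs 7: x=0 → posterior Beta(12, 19/4)
obs 8: x=0 → posterior Beta(12, 23/4)
obs 9: x=1 → posterior Beta(13, 23/4)
obs 10: x=0 → posterior Beta(13, 27/4)
obs 11: x=0 → posterior Beta(13, 31/4)

52/83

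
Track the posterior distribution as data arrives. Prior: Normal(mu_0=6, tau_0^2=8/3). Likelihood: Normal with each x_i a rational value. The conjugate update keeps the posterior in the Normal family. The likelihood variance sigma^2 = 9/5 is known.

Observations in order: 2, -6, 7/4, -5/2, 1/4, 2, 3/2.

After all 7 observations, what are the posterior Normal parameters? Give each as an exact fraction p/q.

mu_0=122/307, tau_0^2=72/307

obs 1: x=2 → posterior Normal(242/67, 72/67)
obs 2: x=-6 → posterior Normal(2/107, 72/107)
obs 3: x=7/4 → posterior Normal(24/49, 24/49)
obs 4: x=-5/2 → posterior Normal(-28/187, 72/187)
obs 5: x=1/4 → posterior Normal(-18/227, 72/227)
obs 6: x=2 → posterior Normal(62/267, 24/89)
obs 7: x=3/2 → posterior Normal(122/307, 72/307)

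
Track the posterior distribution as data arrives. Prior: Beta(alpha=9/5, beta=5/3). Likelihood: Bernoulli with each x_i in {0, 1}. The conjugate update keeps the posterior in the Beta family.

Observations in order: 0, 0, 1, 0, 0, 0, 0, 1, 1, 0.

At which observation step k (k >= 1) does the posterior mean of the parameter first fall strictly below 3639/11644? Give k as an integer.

k = 6

obs 1: x=0 → posterior Beta(9/5, 8/3)
obs 2: x=0 → posterior Beta(9/5, 11/3)
obs 3: x=1 → posterior Beta(14/5, 11/3)
obs 4: x=0 → posterior Beta(14/5, 14/3)
obs 5: x=0 → posterior Beta(14/5, 17/3)
obs 6: x=0 → posterior Beta(14/5, 20/3)
obs 7: x=0 → posterior Beta(14/5, 23/3)
obs 8: x=1 → posterior Beta(19/5, 23/3)
obs 9: x=1 → posterior Beta(24/5, 23/3)
obs 10: x=0 → posterior Beta(24/5, 26/3)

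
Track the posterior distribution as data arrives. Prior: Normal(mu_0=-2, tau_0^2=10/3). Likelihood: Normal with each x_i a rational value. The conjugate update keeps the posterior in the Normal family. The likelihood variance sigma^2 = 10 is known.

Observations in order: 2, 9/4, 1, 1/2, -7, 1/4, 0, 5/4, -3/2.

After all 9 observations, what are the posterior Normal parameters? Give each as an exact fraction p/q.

obs 1: x=2 → posterior Normal(-1, 5/2)
obs 2: x=9/4 → posterior Normal(-7/20, 2)
obs 3: x=1 → posterior Normal(-1/8, 5/3)
obs 4: x=1/2 → posterior Normal(-1/28, 10/7)
obs 5: x=-7 → posterior Normal(-29/32, 5/4)
obs 6: x=1/4 → posterior Normal(-7/9, 10/9)
obs 7: x=0 → posterior Normal(-7/10, 1)
obs 8: x=5/4 → posterior Normal(-23/44, 10/11)
obs 9: x=-3/2 → posterior Normal(-29/48, 5/6)

mu_0=-29/48, tau_0^2=5/6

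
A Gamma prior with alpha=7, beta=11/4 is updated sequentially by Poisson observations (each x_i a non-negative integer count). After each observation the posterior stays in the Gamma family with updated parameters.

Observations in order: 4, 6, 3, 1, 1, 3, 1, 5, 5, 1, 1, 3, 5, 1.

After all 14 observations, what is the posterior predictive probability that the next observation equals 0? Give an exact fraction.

66913805084570123447558018091431659442943981023312607454084221003235794522457873706923/1021274268525563511931085694330227258944911498072883923298539774627631945868169334995191

obs 1: x=4 → posterior Gamma(11, 15/4)
obs 2: x=6 → posterior Gamma(17, 19/4)
obs 3: x=3 → posterior Gamma(20, 23/4)
obs 4: x=1 → posterior Gamma(21, 27/4)
obs 5: x=1 → posterior Gamma(22, 31/4)
obs 6: x=3 → posterior Gamma(25, 35/4)
obs 7: x=1 → posterior Gamma(26, 39/4)
obs 8: x=5 → posterior Gamma(31, 43/4)
obs 9: x=5 → posterior Gamma(36, 47/4)
obs 10: x=1 → posterior Gamma(37, 51/4)
obs 11: x=1 → posterior Gamma(38, 55/4)
obs 12: x=3 → posterior Gamma(41, 59/4)
obs 13: x=5 → posterior Gamma(46, 63/4)
obs 14: x=1 → posterior Gamma(47, 67/4)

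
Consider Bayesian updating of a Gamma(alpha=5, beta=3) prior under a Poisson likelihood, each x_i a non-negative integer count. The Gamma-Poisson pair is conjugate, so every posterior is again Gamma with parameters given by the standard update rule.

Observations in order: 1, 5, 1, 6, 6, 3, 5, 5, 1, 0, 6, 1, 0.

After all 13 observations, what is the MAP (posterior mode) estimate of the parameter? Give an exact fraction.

11/4

obs 1: x=1 → posterior Gamma(6, 4)
obs 2: x=5 → posterior Gamma(11, 5)
obs 3: x=1 → posterior Gamma(12, 6)
obs 4: x=6 → posterior Gamma(18, 7)
obs 5: x=6 → posterior Gamma(24, 8)
obs 6: x=3 → posterior Gamma(27, 9)
obs 7: x=5 → posterior Gamma(32, 10)
obs 8: x=5 → posterior Gamma(37, 11)
obs 9: x=1 → posterior Gamma(38, 12)
obs 10: x=0 → posterior Gamma(38, 13)
obs 11: x=6 → posterior Gamma(44, 14)
obs 12: x=1 → posterior Gamma(45, 15)
obs 13: x=0 → posterior Gamma(45, 16)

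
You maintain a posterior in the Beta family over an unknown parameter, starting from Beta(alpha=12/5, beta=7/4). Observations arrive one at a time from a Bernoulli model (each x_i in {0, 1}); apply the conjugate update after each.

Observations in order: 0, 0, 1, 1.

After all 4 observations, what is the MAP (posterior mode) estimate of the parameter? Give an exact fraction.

68/123

obs 1: x=0 → posterior Beta(12/5, 11/4)
obs 2: x=0 → posterior Beta(12/5, 15/4)
obs 3: x=1 → posterior Beta(17/5, 15/4)
obs 4: x=1 → posterior Beta(22/5, 15/4)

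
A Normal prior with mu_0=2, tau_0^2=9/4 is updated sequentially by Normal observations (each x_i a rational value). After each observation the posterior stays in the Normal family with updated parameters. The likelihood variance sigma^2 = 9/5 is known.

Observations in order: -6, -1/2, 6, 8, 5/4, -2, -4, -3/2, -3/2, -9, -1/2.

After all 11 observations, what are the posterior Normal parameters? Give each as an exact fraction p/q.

obs 1: x=-6 → posterior Normal(-22/9, 1)
obs 2: x=-1/2 → posterior Normal(-7/4, 9/14)
obs 3: x=6 → posterior Normal(11/38, 9/19)
obs 4: x=8 → posterior Normal(91/48, 3/8)
obs 5: x=5/4 → posterior Normal(207/116, 9/29)
obs 6: x=-2 → posterior Normal(167/136, 9/34)
obs 7: x=-4 → posterior Normal(29/52, 3/13)
obs 8: x=-3/2 → posterior Normal(57/176, 9/44)
obs 9: x=-3/2 → posterior Normal(27/196, 9/49)
obs 10: x=-9 → posterior Normal(-17/24, 1/6)
obs 11: x=-1/2 → posterior Normal(-163/236, 9/59)

mu_0=-163/236, tau_0^2=9/59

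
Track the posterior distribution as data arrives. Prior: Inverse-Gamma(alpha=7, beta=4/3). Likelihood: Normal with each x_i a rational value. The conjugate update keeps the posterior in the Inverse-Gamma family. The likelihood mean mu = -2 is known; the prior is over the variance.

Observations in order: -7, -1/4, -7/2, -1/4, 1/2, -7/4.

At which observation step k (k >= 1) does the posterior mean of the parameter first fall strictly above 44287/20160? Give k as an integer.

k = 3

obs 1: x=-7 → posterior Inverse-Gamma(15/2, 83/6)
obs 2: x=-1/4 → posterior Inverse-Gamma(8, 1475/96)
obs 3: x=-7/2 → posterior Inverse-Gamma(17/2, 1583/96)
obs 4: x=-1/4 → posterior Inverse-Gamma(9, 865/48)
obs 5: x=1/2 → posterior Inverse-Gamma(19/2, 1015/48)
obs 6: x=-7/4 → posterior Inverse-Gamma(10, 2033/96)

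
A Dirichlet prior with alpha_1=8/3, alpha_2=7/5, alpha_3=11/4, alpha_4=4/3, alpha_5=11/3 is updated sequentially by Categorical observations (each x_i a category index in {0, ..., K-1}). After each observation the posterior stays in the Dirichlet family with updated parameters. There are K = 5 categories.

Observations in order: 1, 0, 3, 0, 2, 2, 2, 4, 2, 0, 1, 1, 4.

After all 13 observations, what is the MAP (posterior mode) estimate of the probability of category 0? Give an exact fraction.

280/1189

obs 1: x=1 → posterior Dirichlet(8/3, 12/5, 11/4, 4/3, 11/3)
obs 2: x=0 → posterior Dirichlet(11/3, 12/5, 11/4, 4/3, 11/3)
obs 3: x=3 → posterior Dirichlet(11/3, 12/5, 11/4, 7/3, 11/3)
obs 4: x=0 → posterior Dirichlet(14/3, 12/5, 11/4, 7/3, 11/3)
obs 5: x=2 → posterior Dirichlet(14/3, 12/5, 15/4, 7/3, 11/3)
obs 6: x=2 → posterior Dirichlet(14/3, 12/5, 19/4, 7/3, 11/3)
obs 7: x=2 → posterior Dirichlet(14/3, 12/5, 23/4, 7/3, 11/3)
obs 8: x=4 → posterior Dirichlet(14/3, 12/5, 23/4, 7/3, 14/3)
obs 9: x=2 → posterior Dirichlet(14/3, 12/5, 27/4, 7/3, 14/3)
obs 10: x=0 → posterior Dirichlet(17/3, 12/5, 27/4, 7/3, 14/3)
obs 11: x=1 → posterior Dirichlet(17/3, 17/5, 27/4, 7/3, 14/3)
obs 12: x=1 → posterior Dirichlet(17/3, 22/5, 27/4, 7/3, 14/3)
obs 13: x=4 → posterior Dirichlet(17/3, 22/5, 27/4, 7/3, 17/3)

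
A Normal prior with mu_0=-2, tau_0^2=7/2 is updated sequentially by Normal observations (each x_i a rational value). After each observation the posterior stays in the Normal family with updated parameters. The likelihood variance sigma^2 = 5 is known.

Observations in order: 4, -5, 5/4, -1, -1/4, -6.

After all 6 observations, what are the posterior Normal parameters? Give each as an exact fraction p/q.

obs 1: x=4 → posterior Normal(8/17, 35/17)
obs 2: x=-5 → posterior Normal(-9/8, 35/24)
obs 3: x=5/4 → posterior Normal(-73/124, 35/31)
obs 4: x=-1 → posterior Normal(-101/152, 35/38)
obs 5: x=-1/4 → posterior Normal(-3/5, 7/9)
obs 6: x=-6 → posterior Normal(-69/52, 35/52)

mu_0=-69/52, tau_0^2=35/52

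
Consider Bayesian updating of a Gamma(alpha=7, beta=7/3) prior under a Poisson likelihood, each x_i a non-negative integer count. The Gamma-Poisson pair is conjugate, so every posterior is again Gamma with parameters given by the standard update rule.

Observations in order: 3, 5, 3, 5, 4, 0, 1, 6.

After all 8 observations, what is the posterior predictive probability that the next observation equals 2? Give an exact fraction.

160179946456438415569535444940792404457658535281685115/799451445565065888776155434089104177714020049850728448

obs 1: x=3 → posterior Gamma(10, 10/3)
obs 2: x=5 → posterior Gamma(15, 13/3)
obs 3: x=3 → posterior Gamma(18, 16/3)
obs 4: x=5 → posterior Gamma(23, 19/3)
obs 5: x=4 → posterior Gamma(27, 22/3)
obs 6: x=0 → posterior Gamma(27, 25/3)
obs 7: x=1 → posterior Gamma(28, 28/3)
obs 8: x=6 → posterior Gamma(34, 31/3)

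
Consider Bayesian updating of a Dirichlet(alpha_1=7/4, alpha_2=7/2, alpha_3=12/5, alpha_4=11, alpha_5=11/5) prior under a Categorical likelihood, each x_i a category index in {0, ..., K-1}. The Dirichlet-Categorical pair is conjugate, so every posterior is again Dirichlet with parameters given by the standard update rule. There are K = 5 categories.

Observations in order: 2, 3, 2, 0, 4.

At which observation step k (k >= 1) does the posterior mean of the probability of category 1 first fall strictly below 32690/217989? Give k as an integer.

obs 1: x=2 → posterior Dirichlet(7/4, 7/2, 17/5, 11, 11/5)
obs 2: x=3 → posterior Dirichlet(7/4, 7/2, 17/5, 12, 11/5)
obs 3: x=2 → posterior Dirichlet(7/4, 7/2, 22/5, 12, 11/5)
obs 4: x=0 → posterior Dirichlet(11/4, 7/2, 22/5, 12, 11/5)
obs 5: x=4 → posterior Dirichlet(11/4, 7/2, 22/5, 12, 16/5)

k = 3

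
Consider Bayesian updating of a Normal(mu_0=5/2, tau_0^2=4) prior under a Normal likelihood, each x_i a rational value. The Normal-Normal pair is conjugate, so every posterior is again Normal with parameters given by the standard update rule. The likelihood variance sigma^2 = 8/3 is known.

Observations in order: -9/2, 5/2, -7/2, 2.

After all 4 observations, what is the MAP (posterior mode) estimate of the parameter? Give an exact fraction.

obs 1: x=-9/2 → posterior Normal(-17/10, 8/5)
obs 2: x=5/2 → posterior Normal(-1/8, 1)
obs 3: x=-7/2 → posterior Normal(-23/22, 8/11)
obs 4: x=2 → posterior Normal(-11/28, 4/7)

-11/28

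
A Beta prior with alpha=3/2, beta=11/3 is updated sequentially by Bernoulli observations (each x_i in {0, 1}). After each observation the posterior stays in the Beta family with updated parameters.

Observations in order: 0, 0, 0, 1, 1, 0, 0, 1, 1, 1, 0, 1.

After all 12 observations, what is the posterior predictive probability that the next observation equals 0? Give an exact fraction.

obs 1: x=0 → posterior Beta(3/2, 14/3)
obs 2: x=0 → posterior Beta(3/2, 17/3)
obs 3: x=0 → posterior Beta(3/2, 20/3)
obs 4: x=1 → posterior Beta(5/2, 20/3)
obs 5: x=1 → posterior Beta(7/2, 20/3)
obs 6: x=0 → posterior Beta(7/2, 23/3)
obs 7: x=0 → posterior Beta(7/2, 26/3)
obs 8: x=1 → posterior Beta(9/2, 26/3)
obs 9: x=1 → posterior Beta(11/2, 26/3)
obs 10: x=1 → posterior Beta(13/2, 26/3)
obs 11: x=0 → posterior Beta(13/2, 29/3)
obs 12: x=1 → posterior Beta(15/2, 29/3)

58/103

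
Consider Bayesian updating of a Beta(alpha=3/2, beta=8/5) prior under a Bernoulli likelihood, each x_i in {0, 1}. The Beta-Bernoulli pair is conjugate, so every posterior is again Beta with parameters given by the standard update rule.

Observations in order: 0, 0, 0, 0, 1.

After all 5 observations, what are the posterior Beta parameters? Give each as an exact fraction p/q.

obs 1: x=0 → posterior Beta(3/2, 13/5)
obs 2: x=0 → posterior Beta(3/2, 18/5)
obs 3: x=0 → posterior Beta(3/2, 23/5)
obs 4: x=0 → posterior Beta(3/2, 28/5)
obs 5: x=1 → posterior Beta(5/2, 28/5)

alpha=5/2, beta=28/5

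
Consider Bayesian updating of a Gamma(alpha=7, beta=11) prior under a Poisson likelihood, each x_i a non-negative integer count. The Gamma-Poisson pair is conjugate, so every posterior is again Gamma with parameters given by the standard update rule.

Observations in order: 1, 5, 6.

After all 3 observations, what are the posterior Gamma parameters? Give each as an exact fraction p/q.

alpha=19, beta=14

obs 1: x=1 → posterior Gamma(8, 12)
obs 2: x=5 → posterior Gamma(13, 13)
obs 3: x=6 → posterior Gamma(19, 14)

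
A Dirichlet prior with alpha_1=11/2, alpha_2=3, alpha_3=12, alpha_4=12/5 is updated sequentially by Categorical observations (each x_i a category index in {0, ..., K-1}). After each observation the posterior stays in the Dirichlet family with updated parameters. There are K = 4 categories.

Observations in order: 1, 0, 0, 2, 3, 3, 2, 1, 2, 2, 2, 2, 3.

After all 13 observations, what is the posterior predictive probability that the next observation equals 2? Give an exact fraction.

obs 1: x=1 → posterior Dirichlet(11/2, 4, 12, 12/5)
obs 2: x=0 → posterior Dirichlet(13/2, 4, 12, 12/5)
obs 3: x=0 → posterior Dirichlet(15/2, 4, 12, 12/5)
obs 4: x=2 → posterior Dirichlet(15/2, 4, 13, 12/5)
obs 5: x=3 → posterior Dirichlet(15/2, 4, 13, 17/5)
obs 6: x=3 → posterior Dirichlet(15/2, 4, 13, 22/5)
obs 7: x=2 → posterior Dirichlet(15/2, 4, 14, 22/5)
obs 8: x=1 → posterior Dirichlet(15/2, 5, 14, 22/5)
obs 9: x=2 → posterior Dirichlet(15/2, 5, 15, 22/5)
obs 10: x=2 → posterior Dirichlet(15/2, 5, 16, 22/5)
obs 11: x=2 → posterior Dirichlet(15/2, 5, 17, 22/5)
obs 12: x=2 → posterior Dirichlet(15/2, 5, 18, 22/5)
obs 13: x=3 → posterior Dirichlet(15/2, 5, 18, 27/5)

180/359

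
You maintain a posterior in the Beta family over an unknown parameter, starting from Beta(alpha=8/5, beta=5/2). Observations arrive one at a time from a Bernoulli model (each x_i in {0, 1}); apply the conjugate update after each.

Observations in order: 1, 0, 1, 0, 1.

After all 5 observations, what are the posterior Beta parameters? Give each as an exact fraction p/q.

obs 1: x=1 → posterior Beta(13/5, 5/2)
obs 2: x=0 → posterior Beta(13/5, 7/2)
obs 3: x=1 → posterior Beta(18/5, 7/2)
obs 4: x=0 → posterior Beta(18/5, 9/2)
obs 5: x=1 → posterior Beta(23/5, 9/2)

alpha=23/5, beta=9/2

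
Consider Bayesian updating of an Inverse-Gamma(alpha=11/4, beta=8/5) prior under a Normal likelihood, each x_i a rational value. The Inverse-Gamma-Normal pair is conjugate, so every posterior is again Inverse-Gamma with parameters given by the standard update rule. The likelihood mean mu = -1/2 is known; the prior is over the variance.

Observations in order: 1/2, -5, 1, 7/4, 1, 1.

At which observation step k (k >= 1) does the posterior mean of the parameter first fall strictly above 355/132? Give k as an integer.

obs 1: x=1/2 → posterior Inverse-Gamma(13/4, 21/10)
obs 2: x=-5 → posterior Inverse-Gamma(15/4, 489/40)
obs 3: x=1 → posterior Inverse-Gamma(17/4, 267/20)
obs 4: x=7/4 → posterior Inverse-Gamma(19/4, 2541/160)
obs 5: x=1 → posterior Inverse-Gamma(21/4, 2721/160)
obs 6: x=1 → posterior Inverse-Gamma(23/4, 2901/160)

k = 2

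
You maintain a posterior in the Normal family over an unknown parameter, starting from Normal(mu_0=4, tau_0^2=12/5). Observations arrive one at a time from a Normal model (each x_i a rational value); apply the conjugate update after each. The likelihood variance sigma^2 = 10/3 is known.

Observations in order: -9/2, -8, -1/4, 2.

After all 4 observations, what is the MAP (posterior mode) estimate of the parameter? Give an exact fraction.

obs 1: x=-9/2 → posterior Normal(19/43, 60/43)
obs 2: x=-8 → posterior Normal(-125/61, 60/61)
obs 3: x=-1/4 → posterior Normal(-259/158, 60/79)
obs 4: x=2 → posterior Normal(-187/194, 60/97)

-187/194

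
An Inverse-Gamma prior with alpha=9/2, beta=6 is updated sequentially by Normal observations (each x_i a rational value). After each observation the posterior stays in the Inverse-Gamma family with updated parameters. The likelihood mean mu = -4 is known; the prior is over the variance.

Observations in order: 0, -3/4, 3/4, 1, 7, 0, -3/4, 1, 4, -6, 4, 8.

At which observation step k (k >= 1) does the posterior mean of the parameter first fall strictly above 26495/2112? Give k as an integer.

obs 1: x=0 → posterior Inverse-Gamma(5, 14)
obs 2: x=-3/4 → posterior Inverse-Gamma(11/2, 617/32)
obs 3: x=3/4 → posterior Inverse-Gamma(6, 489/16)
obs 4: x=1 → posterior Inverse-Gamma(13/2, 689/16)
obs 5: x=7 → posterior Inverse-Gamma(7, 1657/16)
obs 6: x=0 → posterior Inverse-Gamma(15/2, 1785/16)
obs 7: x=-3/4 → posterior Inverse-Gamma(8, 3739/32)
obs 8: x=1 → posterior Inverse-Gamma(17/2, 4139/32)
obs 9: x=4 → posterior Inverse-Gamma(9, 5163/32)
obs 10: x=-6 → posterior Inverse-Gamma(19/2, 5227/32)
obs 11: x=4 → posterior Inverse-Gamma(10, 6251/32)
obs 12: x=8 → posterior Inverse-Gamma(21/2, 8555/32)

k = 5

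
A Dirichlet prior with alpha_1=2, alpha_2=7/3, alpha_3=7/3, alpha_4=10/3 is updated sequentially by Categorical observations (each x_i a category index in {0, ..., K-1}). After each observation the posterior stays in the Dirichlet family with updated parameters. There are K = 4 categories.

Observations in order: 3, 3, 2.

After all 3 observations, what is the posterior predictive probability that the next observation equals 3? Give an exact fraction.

16/39

obs 1: x=3 → posterior Dirichlet(2, 7/3, 7/3, 13/3)
obs 2: x=3 → posterior Dirichlet(2, 7/3, 7/3, 16/3)
obs 3: x=2 → posterior Dirichlet(2, 7/3, 10/3, 16/3)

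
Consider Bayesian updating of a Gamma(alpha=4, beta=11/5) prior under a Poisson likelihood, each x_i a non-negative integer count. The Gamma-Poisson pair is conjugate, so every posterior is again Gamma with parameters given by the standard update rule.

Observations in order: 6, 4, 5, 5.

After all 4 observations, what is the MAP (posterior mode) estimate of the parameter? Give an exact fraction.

obs 1: x=6 → posterior Gamma(10, 16/5)
obs 2: x=4 → posterior Gamma(14, 21/5)
obs 3: x=5 → posterior Gamma(19, 26/5)
obs 4: x=5 → posterior Gamma(24, 31/5)

115/31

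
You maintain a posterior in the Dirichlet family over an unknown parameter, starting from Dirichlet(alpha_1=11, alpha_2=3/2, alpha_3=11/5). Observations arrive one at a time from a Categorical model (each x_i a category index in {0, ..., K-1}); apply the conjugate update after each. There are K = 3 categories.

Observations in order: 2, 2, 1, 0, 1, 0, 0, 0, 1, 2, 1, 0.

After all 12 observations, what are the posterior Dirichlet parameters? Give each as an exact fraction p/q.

alpha_1=16, alpha_2=11/2, alpha_3=26/5

obs 1: x=2 → posterior Dirichlet(11, 3/2, 16/5)
obs 2: x=2 → posterior Dirichlet(11, 3/2, 21/5)
obs 3: x=1 → posterior Dirichlet(11, 5/2, 21/5)
obs 4: x=0 → posterior Dirichlet(12, 5/2, 21/5)
obs 5: x=1 → posterior Dirichlet(12, 7/2, 21/5)
obs 6: x=0 → posterior Dirichlet(13, 7/2, 21/5)
obs 7: x=0 → posterior Dirichlet(14, 7/2, 21/5)
obs 8: x=0 → posterior Dirichlet(15, 7/2, 21/5)
obs 9: x=1 → posterior Dirichlet(15, 9/2, 21/5)
obs 10: x=2 → posterior Dirichlet(15, 9/2, 26/5)
obs 11: x=1 → posterior Dirichlet(15, 11/2, 26/5)
obs 12: x=0 → posterior Dirichlet(16, 11/2, 26/5)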